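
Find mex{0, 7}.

1

0 is in the set but 1 is not, so the mex is 1.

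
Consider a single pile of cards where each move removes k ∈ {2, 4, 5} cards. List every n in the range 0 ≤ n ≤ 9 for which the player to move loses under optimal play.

0, 1, 7, 8

Grundy values for subtraction set {2, 4, 5}:
k:     0  1  2  3  4  5  6  7  8  9
g(k):  0  0  1  1  2  2  3  0  0  1
The P-positions (g = 0) in 0..9 are 0, 1, 7, 8.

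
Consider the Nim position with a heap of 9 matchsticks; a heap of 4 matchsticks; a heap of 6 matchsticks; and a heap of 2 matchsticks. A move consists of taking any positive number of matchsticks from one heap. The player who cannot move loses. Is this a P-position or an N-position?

N-position

Compute the nim-sum pairwise:
9 ^ 4 = 13
13 ^ 6 = 11
11 ^ 2 = 9
The nim-sum is 9 ≠ 0, so this is an N-position: the player to move can win.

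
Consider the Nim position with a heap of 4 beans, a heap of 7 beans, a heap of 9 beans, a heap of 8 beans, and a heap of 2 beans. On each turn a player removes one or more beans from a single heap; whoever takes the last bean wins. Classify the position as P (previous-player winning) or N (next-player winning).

P-position

Bitwise XOR of the heap sizes:
  0100  (4)
  0111  (7)
  1001  (9)
  1000  (8)
  0010  (2)
  ----
  0000  (0)
The nim-sum is 0, so this is a P-position: the player to move is in a losing position under optimal play.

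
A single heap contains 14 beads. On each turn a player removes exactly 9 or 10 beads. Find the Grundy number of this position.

Build the Grundy sequence with g(k) = mex{g(k−s) : s ∈ {9, 10}, s ≤ k}:
k:     0  1  2  3  4  5  6  7  8  9 10 11 12 13 14
g(k):  0  0  0  0  0  0  0  0  0  1  1  1  1  1  1
So g(14) = 1.

1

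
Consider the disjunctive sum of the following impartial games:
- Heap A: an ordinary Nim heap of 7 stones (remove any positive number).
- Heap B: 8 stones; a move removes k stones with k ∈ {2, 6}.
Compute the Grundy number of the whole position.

Heap A is a plain Nim heap of size 7, so its Grundy value is 7.
For heap B, compute g(0), g(1), … with moves {2, 6}:
k:     0  1  2  3  4  5  6  7  8
g(k):  0  0  1  1  0  0  1  1  0
So g(8) = 0.
By the Sprague-Grundy theorem, the Grundy value of a sum of independent games is the XOR of the component values.
Combined value = 7 ⊕ 0 = 7.

7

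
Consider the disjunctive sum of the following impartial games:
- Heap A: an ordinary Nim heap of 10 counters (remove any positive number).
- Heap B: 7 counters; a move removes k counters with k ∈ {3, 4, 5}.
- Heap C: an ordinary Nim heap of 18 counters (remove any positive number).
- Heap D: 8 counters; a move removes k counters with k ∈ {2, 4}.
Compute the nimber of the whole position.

27

Heap A is a plain Nim heap of size 10, so its Grundy value is 10.
Build the Grundy sequence for heap B with g(k) = mex{g(k−s) : s ∈ {3, 4, 5}, s ≤ k}:
g(0) = mex{} = 0
g(1) = mex{} = 0
g(2) = mex{} = 0
g(3) = mex{0} = 1
g(4) = mex{0} = 1
g(5) = mex{0} = 1
g(6) = mex{0,1} = 2
g(7) = mex{0,1} = 2
So g(7) = 2.
Heap C is a plain Nim heap of size 18, so its Grundy value is 18.
For heap D, compute g(0), g(1), … with moves {2, 4}:
k:     0  1  2  3  4  5  6  7  8
g(k):  0  0  1  1  2  2  0  0  1
So g(8) = 1.
By the Sprague-Grundy theorem, the Grundy value of a sum of independent games is the XOR of the component values.
Combined value = 10 XOR 2 XOR 18 XOR 1 = 27.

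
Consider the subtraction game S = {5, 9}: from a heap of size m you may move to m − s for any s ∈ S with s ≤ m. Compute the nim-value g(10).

2

Compute g(0), g(1), … for moves {5, 9}:
g(0) = mex{} = 0
g(1) = mex{} = 0
g(2) = mex{} = 0
g(3) = mex{} = 0
g(4) = mex{} = 0
g(5) = mex{0} = 1
g(6) = mex{0} = 1
g(7) = mex{0} = 1
g(8) = mex{0} = 1
g(9) = mex{0} = 1
g(10) = mex{0,1} = 2
So g(10) = 2.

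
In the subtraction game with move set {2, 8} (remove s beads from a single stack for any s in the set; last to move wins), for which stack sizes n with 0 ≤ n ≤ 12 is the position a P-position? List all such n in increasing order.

0, 1, 4, 5, 10, 11

Grundy values for subtraction set {2, 8}:
k:     0  1  2  3  4  5  6  7  8  9 10 11 12
g(k):  0  0  1  1  0  0  1  1  2  2  0  0  1
The P-positions (g = 0) in 0..12 are 0, 1, 4, 5, 10, 11.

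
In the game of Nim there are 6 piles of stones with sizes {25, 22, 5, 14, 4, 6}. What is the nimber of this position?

6

Bitwise XOR of the heap sizes:
  11001  (25)
  10110  (22)
  00101  (5)
  01110  (14)
  00100  (4)
  00110  (6)
  -----
  00110  (6)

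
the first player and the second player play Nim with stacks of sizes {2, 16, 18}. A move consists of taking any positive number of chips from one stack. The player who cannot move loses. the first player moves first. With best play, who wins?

the second player wins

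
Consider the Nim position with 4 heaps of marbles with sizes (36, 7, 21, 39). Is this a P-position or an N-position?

Compute the nim-sum pairwise:
36 ⊕ 7 = 35
35 ⊕ 21 = 54
54 ⊕ 39 = 17
The nim-sum is 17 ≠ 0, so this is an N-position: the player to move can win.

N-position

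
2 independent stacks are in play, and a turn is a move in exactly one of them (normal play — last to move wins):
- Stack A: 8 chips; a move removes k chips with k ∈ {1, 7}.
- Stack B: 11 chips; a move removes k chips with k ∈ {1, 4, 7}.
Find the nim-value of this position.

Grundy values for stack A (subtraction set {1, 7}):
g(0) = mex{} = 0
g(1) = mex{0} = 1
g(2) = mex{1} = 0
g(3) = mex{0} = 1
g(4) = mex{1} = 0
g(5) = mex{0} = 1
g(6) = mex{1} = 0
g(7) = mex{0} = 1
g(8) = mex{1} = 0
So g(8) = 0.
Grundy values for stack B (subtraction set {1, 4, 7}):
k:     0  1  2  3  4  5  6  7  8  9 10 11
g(k):  0  1  0  1  2  0  1  2  0  1  0  1
So g(11) = 1.
By the Sprague-Grundy theorem, the Grundy value of a sum of independent games is the XOR of the component values.
Combined value = 0 ⊕ 1 = 1.

1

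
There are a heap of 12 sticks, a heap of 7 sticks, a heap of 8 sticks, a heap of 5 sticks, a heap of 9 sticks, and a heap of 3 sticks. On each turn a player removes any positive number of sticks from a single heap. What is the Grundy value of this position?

Compute the nim-sum pairwise:
12 ^ 7 = 11
11 ^ 8 = 3
3 ^ 5 = 6
6 ^ 9 = 15
15 ^ 3 = 12

12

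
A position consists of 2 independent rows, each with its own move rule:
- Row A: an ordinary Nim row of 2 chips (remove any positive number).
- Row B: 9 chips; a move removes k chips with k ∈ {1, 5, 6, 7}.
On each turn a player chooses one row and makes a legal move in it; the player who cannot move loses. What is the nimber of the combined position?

Row A is a plain Nim row of size 2, so its Grundy value is 2.
Grundy values for row B (subtraction set {1, 5, 6, 7}):
g(0) = mex{} = 0
g(1) = mex{0} = 1
g(2) = mex{1} = 0
g(3) = mex{0} = 1
g(4) = mex{1} = 0
g(5) = mex{0} = 1
g(6) = mex{0,1} = 2
g(7) = mex{0,1,2} = 3
g(8) = mex{0,1,3} = 2
g(9) = mex{0,1,2} = 3
So g(9) = 3.
By the Sprague-Grundy theorem, the Grundy value of a sum of independent games is the XOR of the component values.
Combined value = 2 ⊕ 3 = 1.

1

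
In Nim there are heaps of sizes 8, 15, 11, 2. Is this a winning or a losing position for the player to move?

Winning position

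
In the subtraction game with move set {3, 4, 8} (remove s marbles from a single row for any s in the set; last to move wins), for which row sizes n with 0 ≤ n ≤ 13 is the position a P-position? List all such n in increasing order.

0, 1, 2, 7, 12, 13

Build the Grundy sequence with g(k) = mex{g(k−s) : s ∈ {3, 4, 8}, s ≤ k}:
k:     0  1  2  3  4  5  6  7  8  9 10 11 12 13
g(k):  0  0  0  1  1  1  2  0  2  3  1  3  0  0
The P-positions (g = 0) in 0..13 are 0, 1, 2, 7, 12, 13.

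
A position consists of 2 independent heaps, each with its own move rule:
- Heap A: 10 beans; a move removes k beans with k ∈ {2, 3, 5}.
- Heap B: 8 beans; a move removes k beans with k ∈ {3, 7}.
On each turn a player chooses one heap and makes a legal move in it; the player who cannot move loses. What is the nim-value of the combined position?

3

For heap A, compute g(0), g(1), … with moves {2, 3, 5}:
k:     0  1  2  3  4  5  6  7  8  9 10
g(k):  0  0  1  1  2  2  3  0  0  1  1
So g(10) = 1.
Build the Grundy sequence for heap B with g(k) = mex{g(k−s) : s ∈ {3, 7}, s ≤ k}:
k:     0  1  2  3  4  5  6  7  8
g(k):  0  0  0  1  1  1  0  2  2
So g(8) = 2.
By the Sprague-Grundy theorem, the Grundy value of a sum of independent games is the XOR of the component values.
Combined value = 1 XOR 2 = 3.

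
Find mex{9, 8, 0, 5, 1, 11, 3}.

2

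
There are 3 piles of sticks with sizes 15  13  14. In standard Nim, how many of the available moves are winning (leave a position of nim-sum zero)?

Nim-sum: 15 ^ 13 ^ 14 = 12.
The overall nim-sum is X = 12. A pile of size p has a winning move iff p XOR X < p (reduce it to p XOR X).
  15: 15 XOR 12 = 3 < 15 — winning move (to 3).
  13: 13 XOR 12 = 1 < 13 — winning move (to 1).
  14: 14 XOR 12 = 2 < 14 — winning move (to 2).
That gives 3 winning moves.

3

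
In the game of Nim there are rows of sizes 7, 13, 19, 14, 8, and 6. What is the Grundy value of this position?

Compute the nim-sum pairwise:
7 XOR 13 = 10
10 XOR 19 = 25
25 XOR 14 = 23
23 XOR 8 = 31
31 XOR 6 = 25

25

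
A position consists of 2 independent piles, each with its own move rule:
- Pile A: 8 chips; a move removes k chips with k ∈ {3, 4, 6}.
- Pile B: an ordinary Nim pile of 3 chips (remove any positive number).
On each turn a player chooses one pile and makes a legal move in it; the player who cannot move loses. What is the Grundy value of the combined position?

Build the Grundy sequence for pile A with g(k) = mex{g(k−s) : s ∈ {3, 4, 6}, s ≤ k}:
k:     0  1  2  3  4  5  6  7  8
g(k):  0  0  0  1  1  1  2  2  2
So g(8) = 2.
Pile B is a plain Nim pile of size 3, so its Grundy value is 3.
The value of a disjunctive sum is the nim-sum of the parts.
Combined value = 2 ⊕ 3 = 1.

1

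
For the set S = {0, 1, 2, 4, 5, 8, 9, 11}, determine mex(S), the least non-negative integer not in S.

3

The values 0, 1, 2 are all present; 3 is the first non-negative integer missing from the set.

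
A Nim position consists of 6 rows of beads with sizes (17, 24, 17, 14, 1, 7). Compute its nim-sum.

16

Nim-sum: 17 ⊕ 24 ⊕ 17 ⊕ 14 ⊕ 1 ⊕ 7 = 16.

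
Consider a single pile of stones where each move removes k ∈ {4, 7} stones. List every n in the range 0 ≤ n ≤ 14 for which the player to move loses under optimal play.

Grundy values for subtraction set {4, 7}:
k:     0  1  2  3  4  5  6  7  8  9 10 11 12 13 14
g(k):  0  0  0  0  1  1  1  1  2  2  2  0  0  0  0
The P-positions (g = 0) in 0..14 are 0, 1, 2, 3, 11, 12, 13, 14.

0, 1, 2, 3, 11, 12, 13, 14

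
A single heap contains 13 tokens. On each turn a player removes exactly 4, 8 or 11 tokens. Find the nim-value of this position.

Build the Grundy sequence with g(k) = mex{g(k−s) : s ∈ {4, 8, 11}, s ≤ k}:
k:     0  1  2  3  4  5  6  7  8  9 10 11 12 13
g(k):  0  0  0  0  1  1  1  1  2  2  2  2  3  3
So g(13) = 3.

3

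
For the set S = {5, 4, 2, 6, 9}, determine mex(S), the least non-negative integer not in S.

0

0 is not in the set, so the mex is 0.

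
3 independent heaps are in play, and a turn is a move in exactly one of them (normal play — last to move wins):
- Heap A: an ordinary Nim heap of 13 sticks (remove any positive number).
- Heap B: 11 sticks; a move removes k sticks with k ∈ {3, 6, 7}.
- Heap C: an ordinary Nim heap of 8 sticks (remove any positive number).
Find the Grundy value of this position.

Heap A is a plain Nim heap of size 13, so its Grundy value is 13.
Build the Grundy sequence for heap B with g(k) = mex{g(k−s) : s ∈ {3, 6, 7}, s ≤ k}:
g(0) = mex{} = 0
g(1) = mex{} = 0
g(2) = mex{} = 0
g(3) = mex{0} = 1
g(4) = mex{0} = 1
g(5) = mex{0} = 1
g(6) = mex{0,1} = 2
g(7) = mex{0,1} = 2
g(8) = mex{0,1} = 2
g(9) = mex{0,1,2} = 3
g(10) = mex{1,2} = 0
g(11) = mex{1,2} = 0
So g(11) = 0.
Heap C is a plain Nim heap of size 8, so its Grundy value is 8.
By the Sprague-Grundy theorem, the Grundy value of a sum of independent games is the XOR of the component values.
Combined value = 13 ⊕ 0 ⊕ 8 = 5.

5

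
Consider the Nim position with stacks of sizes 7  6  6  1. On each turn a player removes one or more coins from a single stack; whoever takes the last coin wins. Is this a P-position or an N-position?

Compute the nim-sum pairwise:
7 ⊕ 6 = 1
1 ⊕ 6 = 7
7 ⊕ 1 = 6
The nim-sum is 6 ≠ 0, so this is an N-position: the player to move can win.

N-position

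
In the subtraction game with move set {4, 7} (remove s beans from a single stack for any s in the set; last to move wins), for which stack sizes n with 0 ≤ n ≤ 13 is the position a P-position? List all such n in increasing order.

Compute g(0), g(1), … for moves {4, 7}:
k:     0  1  2  3  4  5  6  7  8  9 10 11 12 13
g(k):  0  0  0  0  1  1  1  1  2  2  2  0  0  0
The P-positions (g = 0) in 0..13 are 0, 1, 2, 3, 11, 12, 13.

0, 1, 2, 3, 11, 12, 13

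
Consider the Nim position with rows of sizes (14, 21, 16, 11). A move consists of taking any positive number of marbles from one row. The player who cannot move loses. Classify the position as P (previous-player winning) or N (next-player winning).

P-position

Write each in binary and XOR column by column:
  01110  (14)
  10101  (21)
  10000  (16)
  01011  (11)
  -----
  00000  (0)
The nim-sum is 0, so this is a P-position: the player to move is in a losing position under optimal play.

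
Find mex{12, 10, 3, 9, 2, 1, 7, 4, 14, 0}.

5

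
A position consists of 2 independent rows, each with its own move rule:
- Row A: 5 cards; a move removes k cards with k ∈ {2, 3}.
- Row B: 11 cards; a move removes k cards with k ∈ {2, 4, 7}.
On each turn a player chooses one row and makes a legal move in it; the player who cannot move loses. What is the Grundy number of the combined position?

1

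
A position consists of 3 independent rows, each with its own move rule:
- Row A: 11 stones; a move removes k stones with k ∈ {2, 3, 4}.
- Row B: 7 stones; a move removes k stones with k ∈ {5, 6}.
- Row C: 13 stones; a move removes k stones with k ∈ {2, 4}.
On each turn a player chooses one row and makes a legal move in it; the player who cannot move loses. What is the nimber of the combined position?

3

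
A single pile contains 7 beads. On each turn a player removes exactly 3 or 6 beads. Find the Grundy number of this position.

2

Build the Grundy sequence with g(k) = mex{g(k−s) : s ∈ {3, 6}, s ≤ k}:
k:     0  1  2  3  4  5  6  7
g(k):  0  0  0  1  1  1  2  2
So g(7) = 2.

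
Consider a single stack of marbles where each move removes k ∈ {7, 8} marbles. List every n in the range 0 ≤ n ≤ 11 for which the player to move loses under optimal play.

0, 1, 2, 3, 4, 5, 6

Build the Grundy sequence with g(k) = mex{g(k−s) : s ∈ {7, 8}, s ≤ k}:
g(0) = mex{} = 0
g(1) = mex{} = 0
g(2) = mex{} = 0
g(3) = mex{} = 0
g(4) = mex{} = 0
g(5) = mex{} = 0
g(6) = mex{} = 0
g(7) = mex{0} = 1
g(8) = mex{0} = 1
g(9) = mex{0} = 1
g(10) = mex{0} = 1
g(11) = mex{0} = 1
The P-positions (g = 0) in 0..11 are 0, 1, 2, 3, 4, 5, 6.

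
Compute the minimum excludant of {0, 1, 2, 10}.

3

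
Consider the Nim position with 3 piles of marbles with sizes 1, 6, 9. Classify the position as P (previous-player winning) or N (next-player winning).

N-position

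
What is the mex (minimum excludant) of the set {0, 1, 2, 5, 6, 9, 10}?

3

The values 0, 1, 2 are all present; 3 is the first non-negative integer missing from the set.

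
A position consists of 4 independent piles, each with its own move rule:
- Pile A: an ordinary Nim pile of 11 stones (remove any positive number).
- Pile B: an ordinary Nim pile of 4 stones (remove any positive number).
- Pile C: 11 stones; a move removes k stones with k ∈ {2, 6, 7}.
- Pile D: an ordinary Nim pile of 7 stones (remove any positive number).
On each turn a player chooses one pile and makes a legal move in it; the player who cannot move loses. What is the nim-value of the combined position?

9

Pile A is a plain Nim pile of size 11, so its Grundy value is 11.
Pile B is a plain Nim pile of size 4, so its Grundy value is 4.
Build the Grundy sequence for pile C with g(k) = mex{g(k−s) : s ∈ {2, 6, 7}, s ≤ k}:
k:     0  1  2  3  4  5  6  7  8  9 10 11
g(k):  0  0  1  1  0  0  1  1  2  0  3  1
So g(11) = 1.
Pile D is a plain Nim pile of size 7, so its Grundy value is 7.
The value of a disjunctive sum is the nim-sum of the parts.
Combined value = 11 ⊕ 4 ⊕ 1 ⊕ 7 = 9.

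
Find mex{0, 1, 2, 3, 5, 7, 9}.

4

The values 0, 1, 2, 3 are all present; 4 is the first non-negative integer missing from the set.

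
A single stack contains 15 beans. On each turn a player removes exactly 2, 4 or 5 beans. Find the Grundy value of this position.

0

Build the Grundy sequence with g(k) = mex{g(k−s) : s ∈ {2, 4, 5}, s ≤ k}:
k:     0  1  2  3  4  5  6  7  8  9 10 11 12 13 14 15
g(k):  0  0  1  1  2  2  3  0  0  1  1  2  2  3  0  0
So g(15) = 0.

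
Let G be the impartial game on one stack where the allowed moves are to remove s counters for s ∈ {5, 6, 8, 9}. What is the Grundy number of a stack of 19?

1

Build the Grundy sequence with g(k) = mex{g(k−s) : s ∈ {5, 6, 8, 9}, s ≤ k}:
k:     0  1  2  3  4  5  6  7  8  9 10 11 12 13 14 15 16 17 18 19
g(k):  0  0  0  0  0  1  1  1  1  1  2  2  2  2  0  0  0  0  0  1
So g(19) = 1.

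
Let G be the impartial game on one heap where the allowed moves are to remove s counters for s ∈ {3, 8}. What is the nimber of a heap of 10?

1

Build the Grundy sequence with g(k) = mex{g(k−s) : s ∈ {3, 8}, s ≤ k}:
g(0) = mex{} = 0
g(1) = mex{} = 0
g(2) = mex{} = 0
g(3) = mex{0} = 1
g(4) = mex{0} = 1
g(5) = mex{0} = 1
g(6) = mex{1} = 0
g(7) = mex{1} = 0
g(8) = mex{0,1} = 2
g(9) = mex{0} = 1
g(10) = mex{0} = 1
So g(10) = 1.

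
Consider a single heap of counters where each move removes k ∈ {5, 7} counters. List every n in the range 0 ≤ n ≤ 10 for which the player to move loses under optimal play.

0, 1, 2, 3, 4

Grundy values for subtraction set {5, 7}:
g(0) = mex{} = 0
g(1) = mex{} = 0
g(2) = mex{} = 0
g(3) = mex{} = 0
g(4) = mex{} = 0
g(5) = mex{0} = 1
g(6) = mex{0} = 1
g(7) = mex{0} = 1
g(8) = mex{0} = 1
g(9) = mex{0} = 1
g(10) = mex{0,1} = 2
The P-positions (g = 0) in 0..10 are 0, 1, 2, 3, 4.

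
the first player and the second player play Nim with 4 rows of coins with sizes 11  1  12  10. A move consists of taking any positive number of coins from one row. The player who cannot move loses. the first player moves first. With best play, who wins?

the first player wins

Bitwise XOR of the heap sizes:
  1011  (11)
  0001  (1)
  1100  (12)
  1010  (10)
  ----
  1100  (12)
The nim-sum is 12 ≠ 0, so this is an N-position: the player to move can win; the first player has a winning move.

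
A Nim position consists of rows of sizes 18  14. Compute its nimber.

Compute the nim-sum pairwise:
18 ^ 14 = 28

28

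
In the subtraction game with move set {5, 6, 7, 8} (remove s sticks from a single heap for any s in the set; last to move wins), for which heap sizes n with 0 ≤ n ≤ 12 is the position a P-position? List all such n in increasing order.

Grundy values for subtraction set {5, 6, 7, 8}:
g(0) = mex{} = 0
g(1) = mex{} = 0
g(2) = mex{} = 0
g(3) = mex{} = 0
g(4) = mex{} = 0
g(5) = mex{0} = 1
g(6) = mex{0} = 1
g(7) = mex{0} = 1
g(8) = mex{0} = 1
g(9) = mex{0} = 1
g(10) = mex{0,1} = 2
g(11) = mex{0,1} = 2
g(12) = mex{0,1} = 2
The P-positions (g = 0) in 0..12 are 0, 1, 2, 3, 4.

0, 1, 2, 3, 4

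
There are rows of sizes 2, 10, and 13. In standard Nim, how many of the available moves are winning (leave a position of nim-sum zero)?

1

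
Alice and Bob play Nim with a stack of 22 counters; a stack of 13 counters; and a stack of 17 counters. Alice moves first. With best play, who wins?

Nim-sum: 22 ^ 13 ^ 17 = 10.
The nim-sum is 10 ≠ 0, so this is an N-position: the player to move can win; Alice has a winning move.

Alice wins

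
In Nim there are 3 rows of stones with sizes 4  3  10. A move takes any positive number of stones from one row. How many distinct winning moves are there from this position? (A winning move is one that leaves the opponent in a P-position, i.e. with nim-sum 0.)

1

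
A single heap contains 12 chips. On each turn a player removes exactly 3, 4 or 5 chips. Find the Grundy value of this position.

1

Build the Grundy sequence with g(k) = mex{g(k−s) : s ∈ {3, 4, 5}, s ≤ k}:
k:     0  1  2  3  4  5  6  7  8  9 10 11 12
g(k):  0  0  0  1  1  1  2  2  0  0  0  1  1
So g(12) = 1.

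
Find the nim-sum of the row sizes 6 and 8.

14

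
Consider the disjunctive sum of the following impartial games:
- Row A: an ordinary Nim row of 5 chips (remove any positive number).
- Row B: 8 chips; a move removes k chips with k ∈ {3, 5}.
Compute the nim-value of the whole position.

Row A is a plain Nim row of size 5, so its Grundy value is 5.
Build the Grundy sequence for row B with g(k) = mex{g(k−s) : s ∈ {3, 5}, s ≤ k}:
g(0) = mex{} = 0
g(1) = mex{} = 0
g(2) = mex{} = 0
g(3) = mex{0} = 1
g(4) = mex{0} = 1
g(5) = mex{0} = 1
g(6) = mex{0,1} = 2
g(7) = mex{0,1} = 2
g(8) = mex{1} = 0
So g(8) = 0.
By the Sprague-Grundy theorem, the Grundy value of a sum of independent games is the XOR of the component values.
Combined value = 5 ⊕ 0 = 5.

5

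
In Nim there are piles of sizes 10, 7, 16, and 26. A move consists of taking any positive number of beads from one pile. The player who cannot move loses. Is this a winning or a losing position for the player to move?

In binary:
  01010  (10)
  00111  (7)
  10000  (16)
  11010  (26)
  -----
  00111  (7)
The nim-sum is 7 ≠ 0, so this is an N-position: the player to move can win.

Winning position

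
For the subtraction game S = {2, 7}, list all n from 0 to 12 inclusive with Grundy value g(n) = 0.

0, 1, 4, 5, 9, 10

Build the Grundy sequence with g(k) = mex{g(k−s) : s ∈ {2, 7}, s ≤ k}:
g(0) = mex{} = 0
g(1) = mex{} = 0
g(2) = mex{0} = 1
g(3) = mex{0} = 1
g(4) = mex{1} = 0
g(5) = mex{1} = 0
g(6) = mex{0} = 1
g(7) = mex{0} = 1
g(8) = mex{0,1} = 2
g(9) = mex{1} = 0
g(10) = mex{1,2} = 0
g(11) = mex{0} = 1
g(12) = mex{0} = 1
The P-positions (g = 0) in 0..12 are 0, 1, 4, 5, 9, 10.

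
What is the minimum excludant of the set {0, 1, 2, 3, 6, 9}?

4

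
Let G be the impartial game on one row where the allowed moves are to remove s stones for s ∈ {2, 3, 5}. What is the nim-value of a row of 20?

3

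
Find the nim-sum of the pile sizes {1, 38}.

Compute the nim-sum pairwise:
1 XOR 38 = 39

39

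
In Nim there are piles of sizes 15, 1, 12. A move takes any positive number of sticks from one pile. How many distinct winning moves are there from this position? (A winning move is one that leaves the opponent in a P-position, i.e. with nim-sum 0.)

Compute the nim-sum pairwise:
15 XOR 1 = 14
14 XOR 12 = 2
The overall nim-sum is X = 2. A pile of size p has a winning move iff p XOR X < p (reduce it to p XOR X).
  15: 15 XOR 2 = 13 < 15 — winning move (to 13).
  1: 1 XOR 2 = 3 ≥ 1 — no move.
  12: 12 XOR 2 = 14 ≥ 12 — no move.
That gives 1 winning move.

1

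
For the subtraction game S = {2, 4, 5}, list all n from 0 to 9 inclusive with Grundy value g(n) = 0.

Grundy values for subtraction set {2, 4, 5}:
k:     0  1  2  3  4  5  6  7  8  9
g(k):  0  0  1  1  2  2  3  0  0  1
The P-positions (g = 0) in 0..9 are 0, 1, 7, 8.

0, 1, 7, 8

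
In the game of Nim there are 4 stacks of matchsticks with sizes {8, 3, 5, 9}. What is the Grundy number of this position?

7

Nim-sum: 8 ^ 3 ^ 5 ^ 9 = 7.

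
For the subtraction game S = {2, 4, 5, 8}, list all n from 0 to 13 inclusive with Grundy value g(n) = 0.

0, 1, 7, 10, 13

Compute g(0), g(1), … for moves {2, 4, 5, 8}:
k:     0  1  2  3  4  5  6  7  8  9 10 11 12 13
g(k):  0  0  1  1  2  2  3  0  4  1  0  2  1  0
The P-positions (g = 0) in 0..13 are 0, 1, 7, 10, 13.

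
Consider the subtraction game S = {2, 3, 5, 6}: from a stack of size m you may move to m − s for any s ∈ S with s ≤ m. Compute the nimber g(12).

2

Grundy values for subtraction set {2, 3, 5, 6}:
k:     0  1  2  3  4  5  6  7  8  9 10 11 12
g(k):  0  0  1  1  2  2  3  3  0  0  1  1  2
So g(12) = 2.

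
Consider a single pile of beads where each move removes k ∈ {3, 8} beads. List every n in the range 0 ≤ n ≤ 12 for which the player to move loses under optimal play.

0, 1, 2, 6, 7, 11, 12

Compute g(0), g(1), … for moves {3, 8}:
g(0) = mex{} = 0
g(1) = mex{} = 0
g(2) = mex{} = 0
g(3) = mex{0} = 1
g(4) = mex{0} = 1
g(5) = mex{0} = 1
g(6) = mex{1} = 0
g(7) = mex{1} = 0
g(8) = mex{0,1} = 2
g(9) = mex{0} = 1
g(10) = mex{0} = 1
g(11) = mex{1,2} = 0
g(12) = mex{1} = 0
The P-positions (g = 0) in 0..12 are 0, 1, 2, 6, 7, 11, 12.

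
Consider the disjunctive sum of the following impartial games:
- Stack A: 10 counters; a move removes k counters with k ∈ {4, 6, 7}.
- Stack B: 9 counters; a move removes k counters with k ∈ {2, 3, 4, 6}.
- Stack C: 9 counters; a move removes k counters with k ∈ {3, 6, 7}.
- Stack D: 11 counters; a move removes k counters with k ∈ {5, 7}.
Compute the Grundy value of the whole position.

Build the Grundy sequence for stack A with g(k) = mex{g(k−s) : s ∈ {4, 6, 7}, s ≤ k}:
g(0) = mex{} = 0
g(1) = mex{} = 0
g(2) = mex{} = 0
g(3) = mex{} = 0
g(4) = mex{0} = 1
g(5) = mex{0} = 1
g(6) = mex{0} = 1
g(7) = mex{0} = 1
g(8) = mex{0,1} = 2
g(9) = mex{0,1} = 2
g(10) = mex{0,1} = 2
So g(10) = 2.
For stack B, compute g(0), g(1), … with moves {2, 3, 4, 6}:
g(0) = mex{} = 0
g(1) = mex{} = 0
g(2) = mex{0} = 1
g(3) = mex{0} = 1
g(4) = mex{0,1} = 2
g(5) = mex{0,1} = 2
g(6) = mex{0,1,2} = 3
g(7) = mex{0,1,2} = 3
g(8) = mex{1,2,3} = 0
g(9) = mex{1,2,3} = 0
So g(9) = 0.
Build the Grundy sequence for stack C with g(k) = mex{g(k−s) : s ∈ {3, 6, 7}, s ≤ k}:
g(0) = mex{} = 0
g(1) = mex{} = 0
g(2) = mex{} = 0
g(3) = mex{0} = 1
g(4) = mex{0} = 1
g(5) = mex{0} = 1
g(6) = mex{0,1} = 2
g(7) = mex{0,1} = 2
g(8) = mex{0,1} = 2
g(9) = mex{0,1,2} = 3
So g(9) = 3.
Grundy values for stack D (subtraction set {5, 7}):
k:     0  1  2  3  4  5  6  7  8  9 10 11
g(k):  0  0  0  0  0  1  1  1  1  1  2  2
So g(11) = 2.
The value of a disjunctive sum is the nim-sum of the parts.
Combined value = 2 XOR 0 XOR 3 XOR 2 = 3.

3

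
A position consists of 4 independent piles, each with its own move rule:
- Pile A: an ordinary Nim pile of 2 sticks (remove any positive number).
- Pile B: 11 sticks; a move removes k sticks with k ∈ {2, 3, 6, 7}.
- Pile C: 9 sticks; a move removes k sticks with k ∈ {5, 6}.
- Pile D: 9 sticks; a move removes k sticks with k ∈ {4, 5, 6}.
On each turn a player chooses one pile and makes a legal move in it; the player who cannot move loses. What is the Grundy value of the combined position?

Pile A is a plain Nim pile of size 2, so its Grundy value is 2.
Grundy values for pile B (subtraction set {2, 3, 6, 7}):
k:     0  1  2  3  4  5  6  7  8  9 10 11
g(k):  0  0  1  1  2  0  3  1  2  0  0  1
So g(11) = 1.
Grundy values for pile C (subtraction set {5, 6}):
g(0) = mex{} = 0
g(1) = mex{} = 0
g(2) = mex{} = 0
g(3) = mex{} = 0
g(4) = mex{} = 0
g(5) = mex{0} = 1
g(6) = mex{0} = 1
g(7) = mex{0} = 1
g(8) = mex{0} = 1
g(9) = mex{0} = 1
So g(9) = 1.
For pile D, compute g(0), g(1), … with moves {4, 5, 6}:
g(0) = mex{} = 0
g(1) = mex{} = 0
g(2) = mex{} = 0
g(3) = mex{} = 0
g(4) = mex{0} = 1
g(5) = mex{0} = 1
g(6) = mex{0} = 1
g(7) = mex{0} = 1
g(8) = mex{0,1} = 2
g(9) = mex{0,1} = 2
So g(9) = 2.
The value of a disjunctive sum is the nim-sum of the parts.
Combined value = 2 XOR 1 XOR 1 XOR 2 = 0.

0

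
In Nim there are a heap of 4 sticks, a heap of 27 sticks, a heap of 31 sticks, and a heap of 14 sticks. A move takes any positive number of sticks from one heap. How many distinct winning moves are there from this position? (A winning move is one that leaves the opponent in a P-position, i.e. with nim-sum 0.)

3

Compute the nim-sum pairwise:
4 ⊕ 27 = 31
31 ⊕ 31 = 0
0 ⊕ 14 = 14
The overall nim-sum is X = 14. A heap of size p has a winning move iff p XOR X < p (reduce it to p XOR X).
  4: 4 XOR 14 = 10 ≥ 4 — no move.
  27: 27 XOR 14 = 21 < 27 — winning move (to 21).
  31: 31 XOR 14 = 17 < 31 — winning move (to 17).
  14: 14 XOR 14 = 0 < 14 — winning move (to 0).
That gives 3 winning moves.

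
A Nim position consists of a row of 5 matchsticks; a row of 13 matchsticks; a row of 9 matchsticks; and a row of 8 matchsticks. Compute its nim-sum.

9

In binary:
  0101  (5)
  1101  (13)
  1001  (9)
  1000  (8)
  ----
  1001  (9)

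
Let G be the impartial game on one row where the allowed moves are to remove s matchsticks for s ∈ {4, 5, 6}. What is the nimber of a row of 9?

2

Compute g(0), g(1), … for moves {4, 5, 6}:
g(0) = mex{} = 0
g(1) = mex{} = 0
g(2) = mex{} = 0
g(3) = mex{} = 0
g(4) = mex{0} = 1
g(5) = mex{0} = 1
g(6) = mex{0} = 1
g(7) = mex{0} = 1
g(8) = mex{0,1} = 2
g(9) = mex{0,1} = 2
So g(9) = 2.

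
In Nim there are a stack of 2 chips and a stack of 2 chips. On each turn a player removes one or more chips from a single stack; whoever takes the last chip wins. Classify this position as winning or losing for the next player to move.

Write each in binary and XOR column by column:
  10  (2)
  10  (2)
  --
  00  (0)
The nim-sum is 0, so this is a P-position: the player to move is in a losing position under optimal play.

Losing position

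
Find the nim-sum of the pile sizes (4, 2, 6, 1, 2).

3

Write each in binary and XOR column by column:
  100  (4)
  010  (2)
  110  (6)
  001  (1)
  010  (2)
  ---
  011  (3)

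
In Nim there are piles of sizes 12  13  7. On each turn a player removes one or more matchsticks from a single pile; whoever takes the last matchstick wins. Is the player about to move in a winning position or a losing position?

Winning position

Compute the nim-sum pairwise:
12 ⊕ 13 = 1
1 ⊕ 7 = 6
The nim-sum is 6 ≠ 0, so this is an N-position: the player to move can win.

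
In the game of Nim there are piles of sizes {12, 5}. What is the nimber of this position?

9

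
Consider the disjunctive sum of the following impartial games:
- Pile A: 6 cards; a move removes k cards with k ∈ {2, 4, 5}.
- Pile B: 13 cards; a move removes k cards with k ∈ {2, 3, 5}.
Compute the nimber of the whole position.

0

For pile A, compute g(0), g(1), … with moves {2, 4, 5}:
g(0) = mex{} = 0
g(1) = mex{} = 0
g(2) = mex{0} = 1
g(3) = mex{0} = 1
g(4) = mex{0,1} = 2
g(5) = mex{0,1} = 2
g(6) = mex{0,1,2} = 3
So g(6) = 3.
For pile B, compute g(0), g(1), … with moves {2, 3, 5}:
g(0) = mex{} = 0
g(1) = mex{} = 0
g(2) = mex{0} = 1
g(3) = mex{0} = 1
g(4) = mex{0,1} = 2
g(5) = mex{0,1} = 2
g(6) = mex{0,1,2} = 3
g(7) = mex{1,2} = 0
g(8) = mex{1,2,3} = 0
g(9) = mex{0,2,3} = 1
g(10) = mex{0,2} = 1
g(11) = mex{0,1,3} = 2
g(12) = mex{0,1} = 2
g(13) = mex{0,1,2} = 3
So g(13) = 3.
By the Sprague-Grundy theorem, the Grundy value of a sum of independent games is the XOR of the component values.
Combined value = 3 XOR 3 = 0.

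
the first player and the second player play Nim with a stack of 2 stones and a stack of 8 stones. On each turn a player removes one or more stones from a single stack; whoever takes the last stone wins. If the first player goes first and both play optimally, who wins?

the first player wins

Nim-sum: 2 ⊕ 8 = 10.
The nim-sum is 10 ≠ 0, so this is an N-position: the player to move can win; the first player has a winning move.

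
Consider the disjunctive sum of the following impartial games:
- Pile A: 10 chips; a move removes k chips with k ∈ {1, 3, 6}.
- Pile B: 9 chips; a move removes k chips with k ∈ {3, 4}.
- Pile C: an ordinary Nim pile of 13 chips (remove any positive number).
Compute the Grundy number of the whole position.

Grundy values for pile A (subtraction set {1, 3, 6}):
k:     0  1  2  3  4  5  6  7  8  9 10
g(k):  0  1  0  1  0  1  2  3  2  0  1
So g(10) = 1.
Grundy values for pile B (subtraction set {3, 4}):
g(0) = mex{} = 0
g(1) = mex{} = 0
g(2) = mex{} = 0
g(3) = mex{0} = 1
g(4) = mex{0} = 1
g(5) = mex{0} = 1
g(6) = mex{0,1} = 2
g(7) = mex{1} = 0
g(8) = mex{1} = 0
g(9) = mex{1,2} = 0
So g(9) = 0.
Pile C is a plain Nim pile of size 13, so its Grundy value is 13.
The value of a disjunctive sum is the nim-sum of the parts.
Combined value = 1 XOR 0 XOR 13 = 12.

12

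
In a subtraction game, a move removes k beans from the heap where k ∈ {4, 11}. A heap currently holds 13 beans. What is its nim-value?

1

Build the Grundy sequence with g(k) = mex{g(k−s) : s ∈ {4, 11}, s ≤ k}:
g(0) = mex{} = 0
g(1) = mex{} = 0
g(2) = mex{} = 0
g(3) = mex{} = 0
g(4) = mex{0} = 1
g(5) = mex{0} = 1
g(6) = mex{0} = 1
g(7) = mex{0} = 1
g(8) = mex{1} = 0
g(9) = mex{1} = 0
g(10) = mex{1} = 0
g(11) = mex{0,1} = 2
g(12) = mex{0} = 1
g(13) = mex{0} = 1
So g(13) = 1.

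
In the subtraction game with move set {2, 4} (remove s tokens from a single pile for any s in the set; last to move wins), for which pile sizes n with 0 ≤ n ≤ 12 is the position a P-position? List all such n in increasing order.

0, 1, 6, 7, 12

Compute g(0), g(1), … for moves {2, 4}:
k:     0  1  2  3  4  5  6  7  8  9 10 11 12
g(k):  0  0  1  1  2  2  0  0  1  1  2  2  0
The P-positions (g = 0) in 0..12 are 0, 1, 6, 7, 12.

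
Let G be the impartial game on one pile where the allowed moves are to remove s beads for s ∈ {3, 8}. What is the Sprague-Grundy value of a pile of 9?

Build the Grundy sequence with g(k) = mex{g(k−s) : s ∈ {3, 8}, s ≤ k}:
k:     0  1  2  3  4  5  6  7  8  9
g(k):  0  0  0  1  1  1  0  0  2  1
So g(9) = 1.

1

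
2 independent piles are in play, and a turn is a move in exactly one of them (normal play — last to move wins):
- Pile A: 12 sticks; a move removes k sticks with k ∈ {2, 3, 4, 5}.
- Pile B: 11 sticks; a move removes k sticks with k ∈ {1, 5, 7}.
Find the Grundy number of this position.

3

Grundy values for pile A (subtraction set {2, 3, 4, 5}):
g(0) = mex{} = 0
g(1) = mex{} = 0
g(2) = mex{0} = 1
g(3) = mex{0} = 1
g(4) = mex{0,1} = 2
g(5) = mex{0,1} = 2
g(6) = mex{0,1,2} = 3
g(7) = mex{1,2} = 0
g(8) = mex{1,2,3} = 0
g(9) = mex{0,2,3} = 1
g(10) = mex{0,2,3} = 1
g(11) = mex{0,1,3} = 2
g(12) = mex{0,1} = 2
So g(12) = 2.
For pile B, compute g(0), g(1), … with moves {1, 5, 7}:
g(0) = mex{} = 0
g(1) = mex{0} = 1
g(2) = mex{1} = 0
g(3) = mex{0} = 1
g(4) = mex{1} = 0
g(5) = mex{0} = 1
g(6) = mex{1} = 0
g(7) = mex{0} = 1
g(8) = mex{1} = 0
g(9) = mex{0} = 1
g(10) = mex{1} = 0
g(11) = mex{0} = 1
So g(11) = 1.
The value of a disjunctive sum is the nim-sum of the parts.
Combined value = 2 XOR 1 = 3.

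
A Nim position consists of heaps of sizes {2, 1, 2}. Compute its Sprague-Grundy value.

1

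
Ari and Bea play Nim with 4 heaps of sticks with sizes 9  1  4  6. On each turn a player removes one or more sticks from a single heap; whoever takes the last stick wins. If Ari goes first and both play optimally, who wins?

Ari wins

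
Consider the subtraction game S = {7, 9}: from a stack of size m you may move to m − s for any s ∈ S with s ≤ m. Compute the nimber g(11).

Grundy values for subtraction set {7, 9}:
k:     0  1  2  3  4  5  6  7  8  9 10 11
g(k):  0  0  0  0  0  0  0  1  1  1  1  1
So g(11) = 1.

1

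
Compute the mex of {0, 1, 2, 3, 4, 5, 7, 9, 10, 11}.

6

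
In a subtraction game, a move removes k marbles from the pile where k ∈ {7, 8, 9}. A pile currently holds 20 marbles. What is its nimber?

Build the Grundy sequence with g(k) = mex{g(k−s) : s ∈ {7, 8, 9}, s ≤ k}:
k:     0  1  2  3  4  5  6  7  8  9 10 11 12 13 14 15 16 17 18 19 20
g(k):  0  0  0  0  0  0  0  1  1  1  1  1  1  1  2  2  0  0  0  0  0
So g(20) = 0.

0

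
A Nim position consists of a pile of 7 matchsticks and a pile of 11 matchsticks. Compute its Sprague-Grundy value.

12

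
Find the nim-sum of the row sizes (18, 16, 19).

17

Compute the nim-sum pairwise:
18 ⊕ 16 = 2
2 ⊕ 19 = 17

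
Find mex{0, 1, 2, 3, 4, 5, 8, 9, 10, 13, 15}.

The values 0, 1, 2, 3, 4, 5 are all present; 6 is the first non-negative integer missing from the set.

6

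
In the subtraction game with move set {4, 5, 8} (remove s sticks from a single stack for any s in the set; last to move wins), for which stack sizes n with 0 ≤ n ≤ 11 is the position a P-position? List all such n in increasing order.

0, 1, 2, 3

Build the Grundy sequence with g(k) = mex{g(k−s) : s ∈ {4, 5, 8}, s ≤ k}:
g(0) = mex{} = 0
g(1) = mex{} = 0
g(2) = mex{} = 0
g(3) = mex{} = 0
g(4) = mex{0} = 1
g(5) = mex{0} = 1
g(6) = mex{0} = 1
g(7) = mex{0} = 1
g(8) = mex{0,1} = 2
g(9) = mex{0,1} = 2
g(10) = mex{0,1} = 2
g(11) = mex{0,1} = 2
The P-positions (g = 0) in 0..11 are 0, 1, 2, 3.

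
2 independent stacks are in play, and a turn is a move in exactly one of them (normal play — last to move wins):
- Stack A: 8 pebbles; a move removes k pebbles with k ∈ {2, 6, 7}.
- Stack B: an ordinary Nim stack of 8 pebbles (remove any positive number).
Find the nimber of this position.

Build the Grundy sequence for stack A with g(k) = mex{g(k−s) : s ∈ {2, 6, 7}, s ≤ k}:
k:     0  1  2  3  4  5  6  7  8
g(k):  0  0  1  1  0  0  1  1  2
So g(8) = 2.
Stack B is a plain Nim stack of size 8, so its Grundy value is 8.
By the Sprague-Grundy theorem, the Grundy value of a sum of independent games is the XOR of the component values.
Combined value = 2 ⊕ 8 = 10.

10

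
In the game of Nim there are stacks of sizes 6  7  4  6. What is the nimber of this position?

3

Compute the nim-sum pairwise:
6 ⊕ 7 = 1
1 ⊕ 4 = 5
5 ⊕ 6 = 3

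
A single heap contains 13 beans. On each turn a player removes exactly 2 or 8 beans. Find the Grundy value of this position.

Compute g(0), g(1), … for moves {2, 8}:
g(0) = mex{} = 0
g(1) = mex{} = 0
g(2) = mex{0} = 1
g(3) = mex{0} = 1
g(4) = mex{1} = 0
g(5) = mex{1} = 0
g(6) = mex{0} = 1
g(7) = mex{0} = 1
g(8) = mex{0,1} = 2
g(9) = mex{0,1} = 2
g(10) = mex{1,2} = 0
g(11) = mex{1,2} = 0
g(12) = mex{0} = 1
g(13) = mex{0} = 1
So g(13) = 1.

1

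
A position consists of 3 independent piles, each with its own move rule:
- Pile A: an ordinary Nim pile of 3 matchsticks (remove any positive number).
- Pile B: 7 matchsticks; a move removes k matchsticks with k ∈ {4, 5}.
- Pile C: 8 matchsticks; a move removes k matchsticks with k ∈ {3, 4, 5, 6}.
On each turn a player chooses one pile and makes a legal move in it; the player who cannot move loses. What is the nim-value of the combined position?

0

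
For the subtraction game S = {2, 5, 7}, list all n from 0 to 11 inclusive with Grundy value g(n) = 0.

Build the Grundy sequence with g(k) = mex{g(k−s) : s ∈ {2, 5, 7}, s ≤ k}:
g(0) = mex{} = 0
g(1) = mex{} = 0
g(2) = mex{0} = 1
g(3) = mex{0} = 1
g(4) = mex{1} = 0
g(5) = mex{0,1} = 2
g(6) = mex{0} = 1
g(7) = mex{0,1,2} = 3
g(8) = mex{0,1} = 2
g(9) = mex{0,1,3} = 2
g(10) = mex{1,2} = 0
g(11) = mex{0,1,2} = 3
The P-positions (g = 0) in 0..11 are 0, 1, 4, 10.

0, 1, 4, 10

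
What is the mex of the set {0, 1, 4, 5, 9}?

2

The values 0, 1 are all present; 2 is the first non-negative integer missing from the set.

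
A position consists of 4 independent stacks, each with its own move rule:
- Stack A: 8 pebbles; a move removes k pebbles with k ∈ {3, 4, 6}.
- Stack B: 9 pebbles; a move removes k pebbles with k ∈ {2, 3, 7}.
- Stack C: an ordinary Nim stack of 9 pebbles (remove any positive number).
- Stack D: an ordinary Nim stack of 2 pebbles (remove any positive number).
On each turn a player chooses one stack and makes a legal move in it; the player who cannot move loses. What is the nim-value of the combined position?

11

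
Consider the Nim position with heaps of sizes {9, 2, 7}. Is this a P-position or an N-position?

N-position

Nim-sum: 9 XOR 2 XOR 7 = 12.
The nim-sum is 12 ≠ 0, so this is an N-position: the player to move can win.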